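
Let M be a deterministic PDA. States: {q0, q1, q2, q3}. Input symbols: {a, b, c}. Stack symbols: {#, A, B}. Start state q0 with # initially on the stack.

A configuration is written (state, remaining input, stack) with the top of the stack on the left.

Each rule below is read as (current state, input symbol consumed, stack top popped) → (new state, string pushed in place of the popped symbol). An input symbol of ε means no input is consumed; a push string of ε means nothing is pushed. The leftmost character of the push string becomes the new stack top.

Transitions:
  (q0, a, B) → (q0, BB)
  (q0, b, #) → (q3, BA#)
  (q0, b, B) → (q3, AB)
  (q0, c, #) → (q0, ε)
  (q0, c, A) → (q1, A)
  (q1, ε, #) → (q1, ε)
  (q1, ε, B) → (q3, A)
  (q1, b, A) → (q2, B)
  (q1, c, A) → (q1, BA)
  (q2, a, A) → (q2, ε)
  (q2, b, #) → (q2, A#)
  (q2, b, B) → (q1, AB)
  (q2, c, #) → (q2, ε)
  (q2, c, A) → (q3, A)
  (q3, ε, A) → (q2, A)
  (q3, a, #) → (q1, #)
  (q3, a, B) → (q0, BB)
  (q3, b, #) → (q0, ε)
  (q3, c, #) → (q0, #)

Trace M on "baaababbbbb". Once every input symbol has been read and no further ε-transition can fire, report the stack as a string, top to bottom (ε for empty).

ABBBBBBA#

(q0, baaababbbbb, #) ⊢ (q3, aaababbbbb, BA#) ⊢ (q0, aababbbbb, BBA#) ⊢ (q0, ababbbbb, BBBA#) ⊢ (q0, babbbbb, BBBBA#) ⊢ (q3, abbbbb, ABBBBA#) ⊢ (q2, abbbbb, ABBBBA#) ⊢ (q2, bbbbb, BBBBA#) ⊢ (q1, bbbb, ABBBBA#) ⊢ (q2, bbb, BBBBBA#) ⊢ (q1, bb, ABBBBBA#) ⊢ (q2, b, BBBBBBA#) ⊢ (q1, ε, ABBBBBBA#)
All input consumed in state q1 with stack ABBBBBBA#.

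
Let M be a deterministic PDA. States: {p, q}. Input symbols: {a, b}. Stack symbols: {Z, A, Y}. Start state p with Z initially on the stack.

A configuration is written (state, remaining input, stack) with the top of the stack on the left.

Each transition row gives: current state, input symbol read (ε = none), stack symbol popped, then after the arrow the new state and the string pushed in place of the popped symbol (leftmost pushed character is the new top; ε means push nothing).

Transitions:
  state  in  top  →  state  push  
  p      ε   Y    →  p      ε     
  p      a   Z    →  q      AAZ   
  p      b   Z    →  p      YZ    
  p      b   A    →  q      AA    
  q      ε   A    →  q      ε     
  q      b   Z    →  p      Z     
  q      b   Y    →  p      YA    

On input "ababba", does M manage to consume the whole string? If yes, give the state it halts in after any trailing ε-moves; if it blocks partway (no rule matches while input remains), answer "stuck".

q

(p, ababba, Z)
  read a, top Z: go to q, push AAZ → (q, babba, AAZ)
  ε-move, top A: go to q, push ε → (q, babba, AZ)
  ε-move, top A: go to q, push ε → (q, babba, Z)
  read b, top Z: go to p, push Z → (p, abba, Z)
  read a, top Z: go to q, push AAZ → (q, bba, AAZ)
  ε-move, top A: go to q, push ε → (q, bba, AZ)
  ε-move, top A: go to q, push ε → (q, bba, Z)
  read b, top Z: go to p, push Z → (p, ba, Z)
  read b, top Z: go to p, push YZ → (p, a, YZ)
  ε-move, top Y: go to p, push ε → (p, a, Z)
  read a, top Z: go to q, push AAZ → (q, ε, AAZ)
  ε-move, top A: go to q, push ε → (q, ε, AZ)
  ε-move, top A: go to q, push ε → (q, ε, Z)
All input consumed; M is in state q.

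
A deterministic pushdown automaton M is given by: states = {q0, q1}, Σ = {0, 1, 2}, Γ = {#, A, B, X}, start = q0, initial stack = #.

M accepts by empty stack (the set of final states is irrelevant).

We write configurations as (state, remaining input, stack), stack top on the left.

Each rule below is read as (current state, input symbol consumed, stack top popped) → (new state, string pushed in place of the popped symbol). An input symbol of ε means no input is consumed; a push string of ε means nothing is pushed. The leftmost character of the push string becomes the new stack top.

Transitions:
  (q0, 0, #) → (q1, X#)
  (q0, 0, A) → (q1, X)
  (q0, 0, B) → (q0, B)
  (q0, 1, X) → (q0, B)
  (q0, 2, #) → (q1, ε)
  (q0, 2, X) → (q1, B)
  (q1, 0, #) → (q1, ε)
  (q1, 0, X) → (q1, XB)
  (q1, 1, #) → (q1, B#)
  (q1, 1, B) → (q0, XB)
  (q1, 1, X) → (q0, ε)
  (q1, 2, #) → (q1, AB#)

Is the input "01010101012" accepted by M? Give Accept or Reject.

(q0, 01010101012, #)
  read 0, top #: go to q1, push X# → (q1, 1010101012, X#)
  read 1, top X: go to q0, push ε → (q0, 010101012, #)
  read 0, top #: go to q1, push X# → (q1, 10101012, X#)
  read 1, top X: go to q0, push ε → (q0, 0101012, #)
  read 0, top #: go to q1, push X# → (q1, 101012, X#)
  read 1, top X: go to q0, push ε → (q0, 01012, #)
  read 0, top #: go to q1, push X# → (q1, 1012, X#)
  read 1, top X: go to q0, push ε → (q0, 012, #)
  read 0, top #: go to q1, push X# → (q1, 12, X#)
  read 1, top X: go to q0, push ε → (q0, 2, #)
  read 2, top #: go to q1, push ε → (q1, ε, ε)
All input consumed and the stack is empty.

Accept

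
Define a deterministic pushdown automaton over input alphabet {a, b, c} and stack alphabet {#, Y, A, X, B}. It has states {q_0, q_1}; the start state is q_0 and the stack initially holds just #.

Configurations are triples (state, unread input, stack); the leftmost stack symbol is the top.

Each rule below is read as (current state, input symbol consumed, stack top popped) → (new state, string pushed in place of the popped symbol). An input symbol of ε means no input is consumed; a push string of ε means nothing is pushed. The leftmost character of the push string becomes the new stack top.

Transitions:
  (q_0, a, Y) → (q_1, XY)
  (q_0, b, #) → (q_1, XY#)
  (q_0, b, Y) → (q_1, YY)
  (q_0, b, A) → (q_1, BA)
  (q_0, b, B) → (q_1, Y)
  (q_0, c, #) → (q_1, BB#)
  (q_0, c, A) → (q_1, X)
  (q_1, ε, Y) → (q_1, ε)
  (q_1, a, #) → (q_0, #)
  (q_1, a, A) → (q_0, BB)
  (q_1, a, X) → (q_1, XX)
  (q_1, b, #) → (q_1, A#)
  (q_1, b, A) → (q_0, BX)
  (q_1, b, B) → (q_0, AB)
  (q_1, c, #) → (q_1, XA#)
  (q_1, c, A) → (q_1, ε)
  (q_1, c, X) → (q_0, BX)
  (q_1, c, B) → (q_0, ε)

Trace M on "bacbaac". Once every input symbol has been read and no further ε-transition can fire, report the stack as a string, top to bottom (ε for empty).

(q_0, bacbaac, #)
  read b, top #: go to q_1, push XY# → (q_1, acbaac, XY#)
  read a, top X: go to q_1, push XX → (q_1, cbaac, XXY#)
  read c, top X: go to q_0, push BX → (q_0, baac, BXXY#)
  read b, top B: go to q_1, push Y → (q_1, aac, YXXY#)
  ε-move, top Y: go to q_1, push ε → (q_1, aac, XXY#)
  read a, top X: go to q_1, push XX → (q_1, ac, XXXY#)
  read a, top X: go to q_1, push XX → (q_1, c, XXXXY#)
  read c, top X: go to q_0, push BX → (q_0, ε, BXXXXY#)
All input consumed in state q_0 with stack BXXXXY#.

BXXXXY#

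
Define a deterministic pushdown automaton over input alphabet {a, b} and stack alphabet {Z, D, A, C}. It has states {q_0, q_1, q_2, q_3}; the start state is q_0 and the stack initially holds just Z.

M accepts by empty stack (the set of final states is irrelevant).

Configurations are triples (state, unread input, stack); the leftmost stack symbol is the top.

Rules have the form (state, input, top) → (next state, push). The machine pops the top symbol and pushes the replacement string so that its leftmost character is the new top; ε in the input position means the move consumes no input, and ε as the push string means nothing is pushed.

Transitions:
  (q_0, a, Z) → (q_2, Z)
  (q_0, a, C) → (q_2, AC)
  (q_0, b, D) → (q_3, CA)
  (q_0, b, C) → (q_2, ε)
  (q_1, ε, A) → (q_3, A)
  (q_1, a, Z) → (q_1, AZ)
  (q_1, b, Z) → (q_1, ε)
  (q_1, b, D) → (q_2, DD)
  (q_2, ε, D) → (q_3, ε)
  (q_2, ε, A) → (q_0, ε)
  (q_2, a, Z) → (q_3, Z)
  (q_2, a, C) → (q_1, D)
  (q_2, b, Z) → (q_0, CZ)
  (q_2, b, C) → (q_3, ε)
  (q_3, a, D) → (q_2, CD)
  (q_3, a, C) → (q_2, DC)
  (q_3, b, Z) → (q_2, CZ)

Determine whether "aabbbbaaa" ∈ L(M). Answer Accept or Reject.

(q_0, aabbbbaaa, Z)
  read a, top Z: go to q_2, push Z → (q_2, abbbbaaa, Z)
  read a, top Z: go to q_3, push Z → (q_3, bbbbaaa, Z)
  read b, top Z: go to q_2, push CZ → (q_2, bbbaaa, CZ)
  read b, top C: go to q_3, push ε → (q_3, bbaaa, Z)
  read b, top Z: go to q_2, push CZ → (q_2, baaa, CZ)
  read b, top C: go to q_3, push ε → (q_3, aaa, Z)
No transition applies at (q_3, aaa, Z); input not fully consumed.

Reject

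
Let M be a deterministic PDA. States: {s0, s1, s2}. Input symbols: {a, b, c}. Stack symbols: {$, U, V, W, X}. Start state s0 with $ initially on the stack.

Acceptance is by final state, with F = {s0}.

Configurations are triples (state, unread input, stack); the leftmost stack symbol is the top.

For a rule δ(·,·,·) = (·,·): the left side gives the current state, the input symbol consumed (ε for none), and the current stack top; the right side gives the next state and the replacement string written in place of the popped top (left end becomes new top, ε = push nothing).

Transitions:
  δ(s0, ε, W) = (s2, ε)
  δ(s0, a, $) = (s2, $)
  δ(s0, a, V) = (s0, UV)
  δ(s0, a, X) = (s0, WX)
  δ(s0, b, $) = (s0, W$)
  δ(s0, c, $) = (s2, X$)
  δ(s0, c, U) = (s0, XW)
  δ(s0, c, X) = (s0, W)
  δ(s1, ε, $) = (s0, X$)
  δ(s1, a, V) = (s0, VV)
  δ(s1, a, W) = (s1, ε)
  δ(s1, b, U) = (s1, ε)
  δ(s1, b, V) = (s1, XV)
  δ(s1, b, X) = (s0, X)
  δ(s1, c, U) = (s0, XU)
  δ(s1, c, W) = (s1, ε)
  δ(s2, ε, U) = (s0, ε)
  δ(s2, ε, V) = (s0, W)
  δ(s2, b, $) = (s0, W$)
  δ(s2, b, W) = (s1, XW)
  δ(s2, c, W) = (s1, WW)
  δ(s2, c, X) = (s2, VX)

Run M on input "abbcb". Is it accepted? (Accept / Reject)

Reject

(s0, abbcb, $)
  read a, top $: go to s2, push $ → (s2, bbcb, $)
  read b, top $: go to s0, push W$ → (s0, bcb, W$)
  ε-move, top W: go to s2, push ε → (s2, bcb, $)
  read b, top $: go to s0, push W$ → (s0, cb, W$)
  ε-move, top W: go to s2, push ε → (s2, cb, $)
No transition applies at (s2, cb, $); input not fully consumed.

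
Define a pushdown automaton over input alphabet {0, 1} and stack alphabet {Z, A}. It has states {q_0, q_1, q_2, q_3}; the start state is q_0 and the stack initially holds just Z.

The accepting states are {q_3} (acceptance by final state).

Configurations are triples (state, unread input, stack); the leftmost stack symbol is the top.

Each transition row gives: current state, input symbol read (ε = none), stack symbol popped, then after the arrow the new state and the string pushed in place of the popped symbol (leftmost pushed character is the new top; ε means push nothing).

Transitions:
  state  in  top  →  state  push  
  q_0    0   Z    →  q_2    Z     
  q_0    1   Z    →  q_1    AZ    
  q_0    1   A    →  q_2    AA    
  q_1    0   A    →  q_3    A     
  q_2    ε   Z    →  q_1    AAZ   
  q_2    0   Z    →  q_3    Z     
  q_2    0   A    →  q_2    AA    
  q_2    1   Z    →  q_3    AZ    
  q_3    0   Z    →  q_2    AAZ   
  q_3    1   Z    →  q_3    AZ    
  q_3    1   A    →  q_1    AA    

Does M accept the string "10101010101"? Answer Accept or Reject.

Reject

No computation consumes all input and reaches a final state.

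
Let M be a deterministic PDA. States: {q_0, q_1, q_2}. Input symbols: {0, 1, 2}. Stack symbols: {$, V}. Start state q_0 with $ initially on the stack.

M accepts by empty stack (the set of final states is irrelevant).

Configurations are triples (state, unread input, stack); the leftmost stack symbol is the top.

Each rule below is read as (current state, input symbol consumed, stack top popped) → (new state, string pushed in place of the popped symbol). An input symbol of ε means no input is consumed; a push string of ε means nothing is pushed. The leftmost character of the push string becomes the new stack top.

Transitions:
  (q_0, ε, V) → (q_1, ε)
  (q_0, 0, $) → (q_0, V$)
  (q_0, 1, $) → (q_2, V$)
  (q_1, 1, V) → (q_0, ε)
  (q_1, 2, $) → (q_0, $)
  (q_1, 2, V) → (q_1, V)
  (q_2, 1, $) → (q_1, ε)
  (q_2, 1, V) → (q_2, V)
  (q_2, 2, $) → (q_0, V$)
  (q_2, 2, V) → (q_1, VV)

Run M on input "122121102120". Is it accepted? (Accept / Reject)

Reject

(q_0, 122121102120, $)
  read 1, top $: go to q_2, push V$ → (q_2, 22121102120, V$)
  read 2, top V: go to q_1, push VV → (q_1, 2121102120, VV$)
  read 2, top V: go to q_1, push V → (q_1, 121102120, VV$)
  read 1, top V: go to q_0, push ε → (q_0, 21102120, V$)
  ε-move, top V: go to q_1, push ε → (q_1, 21102120, $)
  read 2, top $: go to q_0, push $ → (q_0, 1102120, $)
  read 1, top $: go to q_2, push V$ → (q_2, 102120, V$)
  read 1, top V: go to q_2, push V → (q_2, 02120, V$)
No transition applies at (q_2, 02120, V$); input not fully consumed.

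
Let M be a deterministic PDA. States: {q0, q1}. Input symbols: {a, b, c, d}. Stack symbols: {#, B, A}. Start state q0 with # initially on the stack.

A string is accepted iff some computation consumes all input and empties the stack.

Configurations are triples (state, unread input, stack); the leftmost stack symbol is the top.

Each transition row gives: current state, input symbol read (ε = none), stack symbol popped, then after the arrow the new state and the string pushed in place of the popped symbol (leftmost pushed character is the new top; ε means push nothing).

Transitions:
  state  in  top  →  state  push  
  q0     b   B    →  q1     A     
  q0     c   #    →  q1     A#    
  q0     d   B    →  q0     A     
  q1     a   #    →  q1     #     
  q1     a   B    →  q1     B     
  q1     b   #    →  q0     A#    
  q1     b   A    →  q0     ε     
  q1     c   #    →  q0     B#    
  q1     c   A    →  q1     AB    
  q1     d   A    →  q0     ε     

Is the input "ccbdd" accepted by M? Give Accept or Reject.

Reject

(q0, ccbdd, #)
  read c, top #: go to q1, push A# → (q1, cbdd, A#)
  read c, top A: go to q1, push AB → (q1, bdd, AB#)
  read b, top A: go to q0, push ε → (q0, dd, B#)
  read d, top B: go to q0, push A → (q0, d, A#)
No transition applies at (q0, d, A#); input not fully consumed.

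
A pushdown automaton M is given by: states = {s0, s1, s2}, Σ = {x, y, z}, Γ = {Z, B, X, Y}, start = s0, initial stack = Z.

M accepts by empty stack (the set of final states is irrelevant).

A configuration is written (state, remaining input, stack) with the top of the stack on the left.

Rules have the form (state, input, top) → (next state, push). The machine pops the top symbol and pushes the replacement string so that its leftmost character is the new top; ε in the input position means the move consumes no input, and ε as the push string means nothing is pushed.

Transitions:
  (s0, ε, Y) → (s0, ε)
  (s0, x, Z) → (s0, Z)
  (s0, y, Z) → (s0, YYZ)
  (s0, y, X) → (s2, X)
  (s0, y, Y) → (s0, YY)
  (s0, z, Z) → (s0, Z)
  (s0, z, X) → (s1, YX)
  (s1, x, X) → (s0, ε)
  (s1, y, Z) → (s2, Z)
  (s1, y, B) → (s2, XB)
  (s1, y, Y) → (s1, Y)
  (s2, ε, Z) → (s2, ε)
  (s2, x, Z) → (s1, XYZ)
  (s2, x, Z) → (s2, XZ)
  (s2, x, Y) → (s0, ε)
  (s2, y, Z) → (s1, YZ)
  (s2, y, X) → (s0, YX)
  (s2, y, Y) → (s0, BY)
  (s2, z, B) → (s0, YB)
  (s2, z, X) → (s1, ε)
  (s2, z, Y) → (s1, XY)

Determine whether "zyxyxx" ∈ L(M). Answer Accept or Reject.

No computation consumes all input and empties the stack.

Reject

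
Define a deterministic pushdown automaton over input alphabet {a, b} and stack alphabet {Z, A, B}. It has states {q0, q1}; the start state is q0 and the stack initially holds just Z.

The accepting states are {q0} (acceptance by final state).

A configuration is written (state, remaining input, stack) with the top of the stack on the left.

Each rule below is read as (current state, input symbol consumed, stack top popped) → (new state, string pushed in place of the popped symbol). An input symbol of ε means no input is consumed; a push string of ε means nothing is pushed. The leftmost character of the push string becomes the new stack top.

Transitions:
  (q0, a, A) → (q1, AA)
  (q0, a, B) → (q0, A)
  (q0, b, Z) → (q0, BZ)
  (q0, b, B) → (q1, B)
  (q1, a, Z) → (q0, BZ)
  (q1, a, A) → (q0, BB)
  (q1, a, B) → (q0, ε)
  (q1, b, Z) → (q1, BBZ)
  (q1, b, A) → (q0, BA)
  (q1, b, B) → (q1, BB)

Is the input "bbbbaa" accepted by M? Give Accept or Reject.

(q0, bbbbaa, Z) ⊢ (q0, bbbaa, BZ) ⊢ (q1, bbaa, BZ) ⊢ (q1, baa, BBZ) ⊢ (q1, aa, BBBZ) ⊢ (q0, a, BBZ) ⊢ (q0, ε, ABZ)
All input consumed; state q0 ∈ F.

Accept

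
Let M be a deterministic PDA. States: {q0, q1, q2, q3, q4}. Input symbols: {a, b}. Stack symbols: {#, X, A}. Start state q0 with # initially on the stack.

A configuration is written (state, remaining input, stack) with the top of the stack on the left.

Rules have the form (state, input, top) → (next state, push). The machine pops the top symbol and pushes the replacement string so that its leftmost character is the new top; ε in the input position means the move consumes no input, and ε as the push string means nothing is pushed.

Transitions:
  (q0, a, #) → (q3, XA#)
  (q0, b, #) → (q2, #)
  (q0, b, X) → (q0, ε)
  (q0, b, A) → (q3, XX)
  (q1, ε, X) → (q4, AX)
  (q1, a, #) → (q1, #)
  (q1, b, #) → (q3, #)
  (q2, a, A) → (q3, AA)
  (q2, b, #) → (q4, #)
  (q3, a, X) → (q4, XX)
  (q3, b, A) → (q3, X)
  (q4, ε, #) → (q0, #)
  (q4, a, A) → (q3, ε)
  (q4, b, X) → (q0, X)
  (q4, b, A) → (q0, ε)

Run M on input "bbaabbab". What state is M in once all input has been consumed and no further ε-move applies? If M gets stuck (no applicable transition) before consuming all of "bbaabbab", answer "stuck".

stuck

(q0, bbaabbab, #)
  read b, top #: go to q2, push # → (q2, baabbab, #)
  read b, top #: go to q4, push # → (q4, aabbab, #)
  ε-move, top #: go to q0, push # → (q0, aabbab, #)
  read a, top #: go to q3, push XA# → (q3, abbab, XA#)
  read a, top X: go to q4, push XX → (q4, bbab, XXA#)
  read b, top X: go to q0, push X → (q0, bab, XXA#)
  read b, top X: go to q0, push ε → (q0, ab, XA#)
No transition for (q0, a, top X); M blocks with input ab remaining.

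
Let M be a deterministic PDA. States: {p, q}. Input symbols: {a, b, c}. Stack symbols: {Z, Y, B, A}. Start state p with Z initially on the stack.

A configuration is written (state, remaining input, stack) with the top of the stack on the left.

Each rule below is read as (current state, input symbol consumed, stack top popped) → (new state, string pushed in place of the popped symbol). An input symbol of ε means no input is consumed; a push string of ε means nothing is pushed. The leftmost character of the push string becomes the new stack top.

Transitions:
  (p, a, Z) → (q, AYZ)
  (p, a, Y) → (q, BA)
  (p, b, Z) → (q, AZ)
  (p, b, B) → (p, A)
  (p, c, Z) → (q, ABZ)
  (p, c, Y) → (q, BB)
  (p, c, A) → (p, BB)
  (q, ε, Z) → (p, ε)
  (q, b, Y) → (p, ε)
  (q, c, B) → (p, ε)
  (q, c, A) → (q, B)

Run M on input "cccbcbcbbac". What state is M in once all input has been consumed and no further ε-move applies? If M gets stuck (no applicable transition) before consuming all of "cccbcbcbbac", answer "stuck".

stuck

(p, cccbcbcbbac, Z) ⊢ (q, ccbcbcbbac, ABZ) ⊢ (q, cbcbcbbac, BBZ) ⊢ (p, bcbcbbac, BZ) ⊢ (p, cbcbbac, AZ) ⊢ (p, bcbbac, BBZ) ⊢ (p, cbbac, ABZ) ⊢ (p, bbac, BBBZ) ⊢ (p, bac, ABBZ)
No transition for (p, b, top A); M blocks with input bac remaining.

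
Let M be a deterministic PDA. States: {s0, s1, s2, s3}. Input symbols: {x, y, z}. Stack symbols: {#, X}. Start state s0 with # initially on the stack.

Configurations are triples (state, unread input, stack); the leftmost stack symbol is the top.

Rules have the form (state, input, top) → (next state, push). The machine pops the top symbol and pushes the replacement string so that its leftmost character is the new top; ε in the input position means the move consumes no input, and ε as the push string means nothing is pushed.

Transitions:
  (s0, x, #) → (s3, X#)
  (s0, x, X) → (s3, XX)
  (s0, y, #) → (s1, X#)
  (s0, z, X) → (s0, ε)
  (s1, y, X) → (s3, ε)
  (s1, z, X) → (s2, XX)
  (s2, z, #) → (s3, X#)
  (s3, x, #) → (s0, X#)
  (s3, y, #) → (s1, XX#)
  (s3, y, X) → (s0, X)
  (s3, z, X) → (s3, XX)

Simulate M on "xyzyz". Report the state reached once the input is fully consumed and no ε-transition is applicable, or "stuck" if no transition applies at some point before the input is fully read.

(s0, xyzyz, #)
  read x, top #: go to s3, push X# → (s3, yzyz, X#)
  read y, top X: go to s0, push X → (s0, zyz, X#)
  read z, top X: go to s0, push ε → (s0, yz, #)
  read y, top #: go to s1, push X# → (s1, z, X#)
  read z, top X: go to s2, push XX → (s2, ε, XX#)
All input consumed; M is in state s2.

s2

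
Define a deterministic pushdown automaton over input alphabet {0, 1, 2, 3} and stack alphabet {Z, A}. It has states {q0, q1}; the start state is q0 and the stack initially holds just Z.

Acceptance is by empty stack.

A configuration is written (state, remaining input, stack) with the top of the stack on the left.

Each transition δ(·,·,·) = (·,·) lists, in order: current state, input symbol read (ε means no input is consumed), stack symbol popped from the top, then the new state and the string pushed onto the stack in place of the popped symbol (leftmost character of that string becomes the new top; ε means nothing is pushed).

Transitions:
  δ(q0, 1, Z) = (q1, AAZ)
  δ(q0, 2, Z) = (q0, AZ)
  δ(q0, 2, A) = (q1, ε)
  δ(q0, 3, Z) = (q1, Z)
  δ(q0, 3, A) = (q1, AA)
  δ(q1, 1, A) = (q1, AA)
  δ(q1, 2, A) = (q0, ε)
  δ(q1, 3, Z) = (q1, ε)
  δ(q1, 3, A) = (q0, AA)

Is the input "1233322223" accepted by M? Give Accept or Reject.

(q0, 1233322223, Z)
  read 1, top Z: go to q1, push AAZ → (q1, 233322223, AAZ)
  read 2, top A: go to q0, push ε → (q0, 33322223, AZ)
  read 3, top A: go to q1, push AA → (q1, 3322223, AAZ)
  read 3, top A: go to q0, push AA → (q0, 322223, AAAZ)
  read 3, top A: go to q1, push AA → (q1, 22223, AAAAZ)
  read 2, top A: go to q0, push ε → (q0, 2223, AAAZ)
  read 2, top A: go to q1, push ε → (q1, 223, AAZ)
  read 2, top A: go to q0, push ε → (q0, 23, AZ)
  read 2, top A: go to q1, push ε → (q1, 3, Z)
  read 3, top Z: go to q1, push ε → (q1, ε, ε)
All input consumed and the stack is empty.

Accept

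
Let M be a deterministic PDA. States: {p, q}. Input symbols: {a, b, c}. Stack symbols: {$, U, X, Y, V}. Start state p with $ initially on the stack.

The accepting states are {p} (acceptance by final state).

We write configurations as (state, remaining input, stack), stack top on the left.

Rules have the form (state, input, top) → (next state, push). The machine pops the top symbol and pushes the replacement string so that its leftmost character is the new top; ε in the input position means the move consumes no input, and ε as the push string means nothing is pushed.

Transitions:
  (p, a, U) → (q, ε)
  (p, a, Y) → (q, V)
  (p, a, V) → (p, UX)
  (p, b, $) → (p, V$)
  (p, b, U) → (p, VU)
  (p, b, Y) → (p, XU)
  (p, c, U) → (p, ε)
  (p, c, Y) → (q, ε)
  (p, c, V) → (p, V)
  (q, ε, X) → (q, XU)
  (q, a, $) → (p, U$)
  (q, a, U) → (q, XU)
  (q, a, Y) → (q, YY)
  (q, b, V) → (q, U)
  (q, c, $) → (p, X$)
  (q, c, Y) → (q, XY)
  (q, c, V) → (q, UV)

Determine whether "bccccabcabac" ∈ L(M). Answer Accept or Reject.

Accept

(p, bccccabcabac, $)
  read b, top $: go to p, push V$ → (p, ccccabcabac, V$)
  read c, top V: go to p, push V → (p, cccabcabac, V$)
  read c, top V: go to p, push V → (p, ccabcabac, V$)
  read c, top V: go to p, push V → (p, cabcabac, V$)
  read c, top V: go to p, push V → (p, abcabac, V$)
  read a, top V: go to p, push UX → (p, bcabac, UX$)
  read b, top U: go to p, push VU → (p, cabac, VUX$)
  read c, top V: go to p, push V → (p, abac, VUX$)
  read a, top V: go to p, push UX → (p, bac, UXUX$)
  read b, top U: go to p, push VU → (p, ac, VUXUX$)
  read a, top V: go to p, push UX → (p, c, UXUXUX$)
  read c, top U: go to p, push ε → (p, ε, XUXUX$)
All input consumed; state p ∈ F.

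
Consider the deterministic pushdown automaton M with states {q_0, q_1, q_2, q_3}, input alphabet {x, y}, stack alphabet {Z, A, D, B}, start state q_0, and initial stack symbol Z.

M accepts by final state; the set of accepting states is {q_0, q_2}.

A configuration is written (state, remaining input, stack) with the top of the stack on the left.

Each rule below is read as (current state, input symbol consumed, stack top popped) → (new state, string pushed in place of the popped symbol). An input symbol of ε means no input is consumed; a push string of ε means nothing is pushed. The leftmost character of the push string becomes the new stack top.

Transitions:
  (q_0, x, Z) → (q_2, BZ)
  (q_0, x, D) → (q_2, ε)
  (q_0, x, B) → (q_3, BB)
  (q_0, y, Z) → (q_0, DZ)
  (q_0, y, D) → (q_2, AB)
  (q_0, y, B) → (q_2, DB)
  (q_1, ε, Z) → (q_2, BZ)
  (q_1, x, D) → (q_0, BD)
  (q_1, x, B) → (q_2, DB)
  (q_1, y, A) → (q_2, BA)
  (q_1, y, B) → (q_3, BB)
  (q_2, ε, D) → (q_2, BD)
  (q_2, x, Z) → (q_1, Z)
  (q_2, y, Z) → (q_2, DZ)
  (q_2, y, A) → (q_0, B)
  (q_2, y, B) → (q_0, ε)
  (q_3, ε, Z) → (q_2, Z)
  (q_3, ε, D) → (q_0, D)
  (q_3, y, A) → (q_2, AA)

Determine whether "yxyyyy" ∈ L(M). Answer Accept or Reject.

(q_0, yxyyyy, Z)
  read y, top Z: go to q_0, push DZ → (q_0, xyyyy, DZ)
  read x, top D: go to q_2, push ε → (q_2, yyyy, Z)
  read y, top Z: go to q_2, push DZ → (q_2, yyy, DZ)
  ε-move, top D: go to q_2, push BD → (q_2, yyy, BDZ)
  read y, top B: go to q_0, push ε → (q_0, yy, DZ)
  read y, top D: go to q_2, push AB → (q_2, y, ABZ)
  read y, top A: go to q_0, push B → (q_0, ε, BBZ)
All input consumed; state q_0 ∈ F.

Accept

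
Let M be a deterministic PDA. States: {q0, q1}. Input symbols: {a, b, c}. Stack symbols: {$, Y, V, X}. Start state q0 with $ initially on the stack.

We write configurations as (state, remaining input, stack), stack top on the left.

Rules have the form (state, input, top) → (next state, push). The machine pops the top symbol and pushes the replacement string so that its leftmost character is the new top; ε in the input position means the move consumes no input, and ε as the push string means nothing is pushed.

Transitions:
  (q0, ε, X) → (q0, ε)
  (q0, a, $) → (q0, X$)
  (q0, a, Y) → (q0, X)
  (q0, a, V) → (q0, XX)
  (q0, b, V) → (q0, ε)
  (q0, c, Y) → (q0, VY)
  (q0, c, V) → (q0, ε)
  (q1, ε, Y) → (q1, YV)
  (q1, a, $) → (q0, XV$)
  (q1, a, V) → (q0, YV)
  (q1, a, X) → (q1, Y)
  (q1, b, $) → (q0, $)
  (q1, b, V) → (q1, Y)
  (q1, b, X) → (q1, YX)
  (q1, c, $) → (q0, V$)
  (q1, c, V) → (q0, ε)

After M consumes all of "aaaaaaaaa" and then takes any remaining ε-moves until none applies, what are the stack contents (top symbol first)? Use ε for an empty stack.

(q0, aaaaaaaaa, $) ⊢ (q0, aaaaaaaa, X$) ⊢ (q0, aaaaaaaa, $) ⊢ (q0, aaaaaaa, X$) ⊢ (q0, aaaaaaa, $) ⊢ (q0, aaaaaa, X$) ⊢ (q0, aaaaaa, $) ⊢ (q0, aaaaa, X$) ⊢ (q0, aaaaa, $) ⊢ (q0, aaaa, X$) ⊢ (q0, aaaa, $) ⊢ (q0, aaa, X$) ⊢ (q0, aaa, $) ⊢ (q0, aa, X$) ⊢ (q0, aa, $) ⊢ (q0, a, X$) ⊢ (q0, a, $) ⊢ (q0, ε, X$) ⊢ (q0, ε, $)
All input consumed in state q0 with stack $.

$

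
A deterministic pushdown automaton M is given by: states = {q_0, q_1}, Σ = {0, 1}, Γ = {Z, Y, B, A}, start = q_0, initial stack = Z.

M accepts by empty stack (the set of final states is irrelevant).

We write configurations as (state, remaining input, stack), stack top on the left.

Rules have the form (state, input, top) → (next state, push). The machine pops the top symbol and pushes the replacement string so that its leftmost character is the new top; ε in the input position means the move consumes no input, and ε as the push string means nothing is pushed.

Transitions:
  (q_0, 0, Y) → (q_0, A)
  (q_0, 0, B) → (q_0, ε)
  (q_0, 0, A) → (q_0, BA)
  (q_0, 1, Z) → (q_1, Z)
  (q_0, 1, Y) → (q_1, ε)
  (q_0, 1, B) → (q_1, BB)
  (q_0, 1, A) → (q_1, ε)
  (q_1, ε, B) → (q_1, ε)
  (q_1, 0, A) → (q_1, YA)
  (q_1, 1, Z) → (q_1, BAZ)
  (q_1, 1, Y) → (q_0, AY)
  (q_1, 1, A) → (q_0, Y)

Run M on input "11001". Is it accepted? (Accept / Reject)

(q_0, 11001, Z) ⊢ (q_1, 1001, Z) ⊢ (q_1, 001, BAZ) ⊢ (q_1, 001, AZ) ⊢ (q_1, 01, YAZ)
No transition applies at (q_1, 01, YAZ); input not fully consumed.

Reject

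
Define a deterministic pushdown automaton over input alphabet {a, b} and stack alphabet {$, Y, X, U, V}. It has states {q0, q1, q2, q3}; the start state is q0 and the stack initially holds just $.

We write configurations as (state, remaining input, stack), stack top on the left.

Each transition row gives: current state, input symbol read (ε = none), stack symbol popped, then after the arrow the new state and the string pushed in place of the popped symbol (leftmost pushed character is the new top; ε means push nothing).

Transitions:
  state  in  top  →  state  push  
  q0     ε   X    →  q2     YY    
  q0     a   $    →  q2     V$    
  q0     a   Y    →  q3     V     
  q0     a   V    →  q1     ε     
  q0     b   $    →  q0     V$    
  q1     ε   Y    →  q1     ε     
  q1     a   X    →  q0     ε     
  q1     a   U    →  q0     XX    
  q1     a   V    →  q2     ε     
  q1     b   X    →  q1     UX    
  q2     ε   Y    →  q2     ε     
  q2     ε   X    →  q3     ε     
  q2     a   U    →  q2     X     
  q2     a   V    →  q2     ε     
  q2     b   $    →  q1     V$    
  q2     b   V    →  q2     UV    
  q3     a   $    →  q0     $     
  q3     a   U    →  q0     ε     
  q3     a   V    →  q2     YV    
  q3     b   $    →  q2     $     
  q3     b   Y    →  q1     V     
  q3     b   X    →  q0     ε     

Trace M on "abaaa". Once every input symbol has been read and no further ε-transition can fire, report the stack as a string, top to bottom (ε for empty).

$

(q0, abaaa, $) ⊢ (q2, baaa, V$) ⊢ (q2, aaa, UV$) ⊢ (q2, aa, XV$) ⊢ (q3, aa, V$) ⊢ (q2, a, YV$) ⊢ (q2, a, V$) ⊢ (q2, ε, $)
All input consumed in state q2 with stack $.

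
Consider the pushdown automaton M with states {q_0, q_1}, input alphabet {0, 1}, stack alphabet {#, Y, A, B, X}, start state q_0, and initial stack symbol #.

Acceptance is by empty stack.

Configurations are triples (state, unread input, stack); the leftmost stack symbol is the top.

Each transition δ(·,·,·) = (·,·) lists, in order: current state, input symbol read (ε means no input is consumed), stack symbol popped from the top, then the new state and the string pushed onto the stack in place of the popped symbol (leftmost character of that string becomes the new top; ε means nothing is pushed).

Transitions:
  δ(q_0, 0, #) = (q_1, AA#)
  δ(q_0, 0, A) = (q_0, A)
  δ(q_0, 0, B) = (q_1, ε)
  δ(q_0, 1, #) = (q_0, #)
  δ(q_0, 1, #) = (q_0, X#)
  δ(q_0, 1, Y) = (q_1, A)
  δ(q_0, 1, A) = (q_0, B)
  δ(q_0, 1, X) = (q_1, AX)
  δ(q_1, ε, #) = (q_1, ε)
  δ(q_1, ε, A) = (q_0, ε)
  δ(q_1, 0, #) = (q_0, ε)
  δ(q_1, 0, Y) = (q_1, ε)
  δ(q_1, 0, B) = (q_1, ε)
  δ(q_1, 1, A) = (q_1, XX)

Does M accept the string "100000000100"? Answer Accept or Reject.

Accept

One accepting computation: (q_0, 100000000100, #) ⊢ (q_0, 00000000100, #) ⊢ (q_1, 0000000100, AA#) ⊢ (q_0, 0000000100, A#) ⊢ (q_0, 000000100, A#) ⊢ (q_0, 00000100, A#) ⊢ (q_0, 0000100, A#) ⊢ (q_0, 000100, A#) ⊢ (q_0, 00100, A#) ⊢ (q_0, 0100, A#) ⊢ (q_0, 100, A#) ⊢ (q_0, 00, B#) ⊢ (q_1, 0, #) ⊢ (q_0, ε, ε)
All input consumed and the stack is empty.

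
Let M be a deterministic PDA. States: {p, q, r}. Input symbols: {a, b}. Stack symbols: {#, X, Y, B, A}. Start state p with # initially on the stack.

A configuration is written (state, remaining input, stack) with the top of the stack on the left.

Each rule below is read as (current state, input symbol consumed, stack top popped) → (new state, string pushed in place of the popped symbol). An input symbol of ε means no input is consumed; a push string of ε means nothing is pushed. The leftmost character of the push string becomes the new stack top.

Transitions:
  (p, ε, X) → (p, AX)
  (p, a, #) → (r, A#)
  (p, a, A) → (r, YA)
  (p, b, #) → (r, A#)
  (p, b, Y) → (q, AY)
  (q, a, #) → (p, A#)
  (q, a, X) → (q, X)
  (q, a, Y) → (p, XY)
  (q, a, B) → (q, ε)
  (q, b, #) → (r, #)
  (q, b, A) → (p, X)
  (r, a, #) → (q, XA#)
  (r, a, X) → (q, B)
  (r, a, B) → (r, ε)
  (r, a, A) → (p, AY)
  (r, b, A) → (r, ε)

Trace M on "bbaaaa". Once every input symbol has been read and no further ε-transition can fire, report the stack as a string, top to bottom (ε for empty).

XA#

(p, bbaaaa, #) ⊢ (r, baaaa, A#) ⊢ (r, aaaa, #) ⊢ (q, aaa, XA#) ⊢ (q, aa, XA#) ⊢ (q, a, XA#) ⊢ (q, ε, XA#)
All input consumed in state q with stack XA#.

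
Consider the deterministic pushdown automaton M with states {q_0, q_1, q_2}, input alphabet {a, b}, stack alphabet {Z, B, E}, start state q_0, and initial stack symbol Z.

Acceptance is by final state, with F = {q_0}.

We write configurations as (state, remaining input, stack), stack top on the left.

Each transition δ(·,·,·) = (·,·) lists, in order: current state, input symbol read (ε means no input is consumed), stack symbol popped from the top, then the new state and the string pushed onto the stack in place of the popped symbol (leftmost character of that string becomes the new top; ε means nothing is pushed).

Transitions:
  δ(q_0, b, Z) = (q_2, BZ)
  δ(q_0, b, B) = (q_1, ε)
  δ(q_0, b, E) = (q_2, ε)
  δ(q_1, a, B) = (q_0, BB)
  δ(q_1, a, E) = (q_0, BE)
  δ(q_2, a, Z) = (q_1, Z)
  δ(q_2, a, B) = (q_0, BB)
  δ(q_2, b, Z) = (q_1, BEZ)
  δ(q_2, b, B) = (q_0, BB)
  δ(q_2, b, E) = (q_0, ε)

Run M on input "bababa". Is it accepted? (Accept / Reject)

(q_0, bababa, Z)
  read b, top Z: go to q_2, push BZ → (q_2, ababa, BZ)
  read a, top B: go to q_0, push BB → (q_0, baba, BBZ)
  read b, top B: go to q_1, push ε → (q_1, aba, BZ)
  read a, top B: go to q_0, push BB → (q_0, ba, BBZ)
  read b, top B: go to q_1, push ε → (q_1, a, BZ)
  read a, top B: go to q_0, push BB → (q_0, ε, BBZ)
All input consumed; state q_0 ∈ F.

Accept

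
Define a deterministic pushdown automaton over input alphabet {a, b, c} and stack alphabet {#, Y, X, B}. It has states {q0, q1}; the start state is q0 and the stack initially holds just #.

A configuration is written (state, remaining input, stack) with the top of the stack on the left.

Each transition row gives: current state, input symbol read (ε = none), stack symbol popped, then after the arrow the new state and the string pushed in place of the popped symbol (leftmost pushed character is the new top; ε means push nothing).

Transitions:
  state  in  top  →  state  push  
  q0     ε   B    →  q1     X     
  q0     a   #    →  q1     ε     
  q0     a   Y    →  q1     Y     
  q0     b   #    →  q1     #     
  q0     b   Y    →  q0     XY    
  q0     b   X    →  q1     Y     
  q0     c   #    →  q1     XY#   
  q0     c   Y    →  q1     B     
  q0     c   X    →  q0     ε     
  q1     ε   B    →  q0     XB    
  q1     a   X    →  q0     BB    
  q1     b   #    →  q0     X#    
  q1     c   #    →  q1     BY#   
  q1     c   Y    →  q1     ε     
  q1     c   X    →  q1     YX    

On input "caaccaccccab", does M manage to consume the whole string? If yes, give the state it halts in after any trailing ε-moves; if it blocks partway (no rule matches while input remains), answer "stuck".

stuck

(q0, caaccaccccab, #)
  read c, top #: go to q1, push XY# → (q1, aaccaccccab, XY#)
  read a, top X: go to q0, push BB → (q0, accaccccab, BBY#)
  ε-move, top B: go to q1, push X → (q1, accaccccab, XBY#)
  read a, top X: go to q0, push BB → (q0, ccaccccab, BBBY#)
  ε-move, top B: go to q1, push X → (q1, ccaccccab, XBBY#)
  read c, top X: go to q1, push YX → (q1, caccccab, YXBBY#)
  read c, top Y: go to q1, push ε → (q1, accccab, XBBY#)
  read a, top X: go to q0, push BB → (q0, ccccab, BBBBY#)
  ε-move, top B: go to q1, push X → (q1, ccccab, XBBBY#)
  read c, top X: go to q1, push YX → (q1, cccab, YXBBBY#)
  read c, top Y: go to q1, push ε → (q1, ccab, XBBBY#)
  read c, top X: go to q1, push YX → (q1, cab, YXBBBY#)
  read c, top Y: go to q1, push ε → (q1, ab, XBBBY#)
  read a, top X: go to q0, push BB → (q0, b, BBBBBY#)
  ε-move, top B: go to q1, push X → (q1, b, XBBBBY#)
No transition for (q1, b, top X); M blocks with input b remaining.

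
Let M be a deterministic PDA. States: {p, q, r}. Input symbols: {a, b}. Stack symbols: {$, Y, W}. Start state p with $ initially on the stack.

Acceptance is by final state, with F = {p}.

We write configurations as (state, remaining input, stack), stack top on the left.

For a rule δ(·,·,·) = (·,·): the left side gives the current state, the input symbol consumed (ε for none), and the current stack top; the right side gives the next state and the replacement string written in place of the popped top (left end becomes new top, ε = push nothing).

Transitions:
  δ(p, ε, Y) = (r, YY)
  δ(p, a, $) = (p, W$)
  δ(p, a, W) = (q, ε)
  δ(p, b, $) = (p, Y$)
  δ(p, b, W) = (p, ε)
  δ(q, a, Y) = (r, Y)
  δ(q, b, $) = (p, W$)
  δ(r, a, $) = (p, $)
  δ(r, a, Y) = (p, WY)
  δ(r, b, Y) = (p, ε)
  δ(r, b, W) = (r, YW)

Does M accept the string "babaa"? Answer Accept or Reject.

(p, babaa, $)
  read b, top $: go to p, push Y$ → (p, abaa, Y$)
  ε-move, top Y: go to r, push YY → (r, abaa, YY$)
  read a, top Y: go to p, push WY → (p, baa, WYY$)
  read b, top W: go to p, push ε → (p, aa, YY$)
  ε-move, top Y: go to r, push YY → (r, aa, YYY$)
  read a, top Y: go to p, push WY → (p, a, WYYY$)
  read a, top W: go to q, push ε → (q, ε, YYY$)
All input consumed; state q ∉ F and no further ε-move applies.

Reject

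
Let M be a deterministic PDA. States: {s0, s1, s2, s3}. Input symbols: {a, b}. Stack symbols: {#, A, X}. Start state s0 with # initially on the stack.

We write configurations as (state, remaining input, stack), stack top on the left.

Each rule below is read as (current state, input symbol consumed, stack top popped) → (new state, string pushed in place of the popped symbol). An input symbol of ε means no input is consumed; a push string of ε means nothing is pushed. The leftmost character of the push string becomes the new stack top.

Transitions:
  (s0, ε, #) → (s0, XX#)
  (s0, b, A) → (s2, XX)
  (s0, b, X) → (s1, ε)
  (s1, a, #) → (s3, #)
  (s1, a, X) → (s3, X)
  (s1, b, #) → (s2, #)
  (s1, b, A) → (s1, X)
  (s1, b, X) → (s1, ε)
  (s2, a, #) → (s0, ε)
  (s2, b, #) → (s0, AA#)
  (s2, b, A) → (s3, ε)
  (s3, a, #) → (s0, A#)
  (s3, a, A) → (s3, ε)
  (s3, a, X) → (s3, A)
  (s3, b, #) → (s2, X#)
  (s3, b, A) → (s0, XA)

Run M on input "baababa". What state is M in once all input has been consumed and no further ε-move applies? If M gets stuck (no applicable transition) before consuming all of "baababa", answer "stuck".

stuck

(s0, baababa, #) ⊢ (s0, baababa, XX#) ⊢ (s1, aababa, X#) ⊢ (s3, ababa, X#) ⊢ (s3, baba, A#) ⊢ (s0, aba, XA#)
No transition for (s0, a, top X); M blocks with input aba remaining.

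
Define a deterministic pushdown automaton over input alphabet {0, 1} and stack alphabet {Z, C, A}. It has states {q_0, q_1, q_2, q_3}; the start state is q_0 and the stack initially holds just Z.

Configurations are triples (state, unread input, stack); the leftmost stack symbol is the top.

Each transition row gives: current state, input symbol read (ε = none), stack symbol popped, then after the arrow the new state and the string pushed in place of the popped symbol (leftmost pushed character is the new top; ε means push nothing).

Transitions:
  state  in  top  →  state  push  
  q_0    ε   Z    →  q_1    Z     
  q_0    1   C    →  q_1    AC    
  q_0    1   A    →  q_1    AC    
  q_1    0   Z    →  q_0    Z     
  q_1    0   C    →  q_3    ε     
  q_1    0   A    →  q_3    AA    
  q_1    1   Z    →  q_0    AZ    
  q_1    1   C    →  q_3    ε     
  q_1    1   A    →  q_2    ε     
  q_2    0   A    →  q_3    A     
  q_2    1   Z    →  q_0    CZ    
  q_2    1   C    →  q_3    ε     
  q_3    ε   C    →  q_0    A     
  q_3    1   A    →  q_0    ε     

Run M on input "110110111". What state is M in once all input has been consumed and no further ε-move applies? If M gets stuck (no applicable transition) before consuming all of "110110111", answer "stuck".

(q_0, 110110111, Z)
  ε-move, top Z: go to q_1, push Z → (q_1, 110110111, Z)
  read 1, top Z: go to q_0, push AZ → (q_0, 10110111, AZ)
  read 1, top A: go to q_1, push AC → (q_1, 0110111, ACZ)
  read 0, top A: go to q_3, push AA → (q_3, 110111, AACZ)
  read 1, top A: go to q_0, push ε → (q_0, 10111, ACZ)
  read 1, top A: go to q_1, push AC → (q_1, 0111, ACCZ)
  read 0, top A: go to q_3, push AA → (q_3, 111, AACCZ)
  read 1, top A: go to q_0, push ε → (q_0, 11, ACCZ)
  read 1, top A: go to q_1, push AC → (q_1, 1, ACCCZ)
  read 1, top A: go to q_2, push ε → (q_2, ε, CCCZ)
All input consumed; M is in state q_2.

q_2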